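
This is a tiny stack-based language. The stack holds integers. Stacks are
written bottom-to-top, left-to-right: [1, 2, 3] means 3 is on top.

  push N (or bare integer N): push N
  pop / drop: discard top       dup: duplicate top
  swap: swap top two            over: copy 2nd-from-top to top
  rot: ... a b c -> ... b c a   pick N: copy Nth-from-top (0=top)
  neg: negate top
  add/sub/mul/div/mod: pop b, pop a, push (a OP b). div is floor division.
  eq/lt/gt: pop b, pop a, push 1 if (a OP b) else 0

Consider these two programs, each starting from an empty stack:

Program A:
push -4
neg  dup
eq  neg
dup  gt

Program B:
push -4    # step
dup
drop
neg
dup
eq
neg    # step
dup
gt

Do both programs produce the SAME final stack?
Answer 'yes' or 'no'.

Program A trace:
  After 'push -4': [-4]
  After 'neg': [4]
  After 'dup': [4, 4]
  After 'eq': [1]
  After 'neg': [-1]
  After 'dup': [-1, -1]
  After 'gt': [0]
Program A final stack: [0]

Program B trace:
  After 'push -4': [-4]
  After 'dup': [-4, -4]
  After 'drop': [-4]
  After 'neg': [4]
  After 'dup': [4, 4]
  After 'eq': [1]
  After 'neg': [-1]
  After 'dup': [-1, -1]
  After 'gt': [0]
Program B final stack: [0]
Same: yes

Answer: yes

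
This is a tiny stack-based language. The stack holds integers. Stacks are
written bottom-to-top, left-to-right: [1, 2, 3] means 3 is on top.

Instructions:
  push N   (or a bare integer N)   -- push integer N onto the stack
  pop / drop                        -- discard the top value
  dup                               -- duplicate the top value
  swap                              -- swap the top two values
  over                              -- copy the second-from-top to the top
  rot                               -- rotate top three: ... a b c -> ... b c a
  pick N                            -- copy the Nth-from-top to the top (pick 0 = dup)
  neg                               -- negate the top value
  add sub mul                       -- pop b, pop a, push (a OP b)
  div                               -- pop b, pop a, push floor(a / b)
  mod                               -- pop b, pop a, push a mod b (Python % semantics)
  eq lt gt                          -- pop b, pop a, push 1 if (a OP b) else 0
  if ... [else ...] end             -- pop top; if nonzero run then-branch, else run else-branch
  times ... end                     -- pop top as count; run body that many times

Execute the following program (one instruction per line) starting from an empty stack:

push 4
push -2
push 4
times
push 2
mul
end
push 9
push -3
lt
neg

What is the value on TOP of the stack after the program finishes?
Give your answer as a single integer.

Answer: 0

Derivation:
After 'push 4': [4]
After 'push -2': [4, -2]
After 'push 4': [4, -2, 4]
After 'times': [4, -2]
After 'push 2': [4, -2, 2]
After 'mul': [4, -4]
After 'push 2': [4, -4, 2]
After 'mul': [4, -8]
After 'push 2': [4, -8, 2]
After 'mul': [4, -16]
After 'push 2': [4, -16, 2]
After 'mul': [4, -32]
After 'push 9': [4, -32, 9]
After 'push -3': [4, -32, 9, -3]
After 'lt': [4, -32, 0]
After 'neg': [4, -32, 0]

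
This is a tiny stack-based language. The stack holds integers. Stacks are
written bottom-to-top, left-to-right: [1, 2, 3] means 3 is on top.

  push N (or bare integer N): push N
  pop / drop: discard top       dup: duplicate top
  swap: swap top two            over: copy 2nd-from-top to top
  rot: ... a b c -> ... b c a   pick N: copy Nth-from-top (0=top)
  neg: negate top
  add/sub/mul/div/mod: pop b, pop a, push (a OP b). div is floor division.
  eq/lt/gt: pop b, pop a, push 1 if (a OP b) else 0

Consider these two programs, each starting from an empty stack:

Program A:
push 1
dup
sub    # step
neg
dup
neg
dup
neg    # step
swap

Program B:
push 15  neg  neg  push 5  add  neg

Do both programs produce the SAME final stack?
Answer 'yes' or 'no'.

Program A trace:
  After 'push 1': [1]
  After 'dup': [1, 1]
  After 'sub': [0]
  After 'neg': [0]
  After 'dup': [0, 0]
  After 'neg': [0, 0]
  After 'dup': [0, 0, 0]
  After 'neg': [0, 0, 0]
  After 'swap': [0, 0, 0]
Program A final stack: [0, 0, 0]

Program B trace:
  After 'push 15': [15]
  After 'neg': [-15]
  After 'neg': [15]
  After 'push 5': [15, 5]
  After 'add': [20]
  After 'neg': [-20]
Program B final stack: [-20]
Same: no

Answer: no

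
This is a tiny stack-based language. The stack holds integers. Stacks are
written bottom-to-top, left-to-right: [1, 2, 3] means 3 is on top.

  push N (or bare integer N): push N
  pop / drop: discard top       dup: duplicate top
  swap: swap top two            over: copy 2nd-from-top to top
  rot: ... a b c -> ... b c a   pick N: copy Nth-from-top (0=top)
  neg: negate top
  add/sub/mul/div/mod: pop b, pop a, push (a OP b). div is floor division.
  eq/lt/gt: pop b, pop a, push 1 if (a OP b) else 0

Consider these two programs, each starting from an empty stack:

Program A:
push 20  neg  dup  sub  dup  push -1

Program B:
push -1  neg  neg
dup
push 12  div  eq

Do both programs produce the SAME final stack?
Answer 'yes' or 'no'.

Program A trace:
  After 'push 20': [20]
  After 'neg': [-20]
  After 'dup': [-20, -20]
  After 'sub': [0]
  After 'dup': [0, 0]
  After 'push -1': [0, 0, -1]
Program A final stack: [0, 0, -1]

Program B trace:
  After 'push -1': [-1]
  After 'neg': [1]
  After 'neg': [-1]
  After 'dup': [-1, -1]
  After 'push 12': [-1, -1, 12]
  After 'div': [-1, -1]
  After 'eq': [1]
Program B final stack: [1]
Same: no

Answer: no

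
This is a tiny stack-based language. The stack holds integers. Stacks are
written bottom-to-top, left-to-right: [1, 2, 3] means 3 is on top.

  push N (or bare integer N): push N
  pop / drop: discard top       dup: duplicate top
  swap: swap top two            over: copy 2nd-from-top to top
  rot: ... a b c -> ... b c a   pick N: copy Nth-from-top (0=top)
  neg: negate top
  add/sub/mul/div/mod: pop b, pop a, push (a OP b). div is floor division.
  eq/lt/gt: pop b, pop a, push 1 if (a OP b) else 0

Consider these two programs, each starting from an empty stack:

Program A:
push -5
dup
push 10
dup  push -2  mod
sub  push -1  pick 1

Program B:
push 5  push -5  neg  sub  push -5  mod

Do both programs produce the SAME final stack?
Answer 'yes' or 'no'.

Program A trace:
  After 'push -5': [-5]
  After 'dup': [-5, -5]
  After 'push 10': [-5, -5, 10]
  After 'dup': [-5, -5, 10, 10]
  After 'push -2': [-5, -5, 10, 10, -2]
  After 'mod': [-5, -5, 10, 0]
  After 'sub': [-5, -5, 10]
  After 'push -1': [-5, -5, 10, -1]
  After 'pick 1': [-5, -5, 10, -1, 10]
Program A final stack: [-5, -5, 10, -1, 10]

Program B trace:
  After 'push 5': [5]
  After 'push -5': [5, -5]
  After 'neg': [5, 5]
  After 'sub': [0]
  After 'push -5': [0, -5]
  After 'mod': [0]
Program B final stack: [0]
Same: no

Answer: no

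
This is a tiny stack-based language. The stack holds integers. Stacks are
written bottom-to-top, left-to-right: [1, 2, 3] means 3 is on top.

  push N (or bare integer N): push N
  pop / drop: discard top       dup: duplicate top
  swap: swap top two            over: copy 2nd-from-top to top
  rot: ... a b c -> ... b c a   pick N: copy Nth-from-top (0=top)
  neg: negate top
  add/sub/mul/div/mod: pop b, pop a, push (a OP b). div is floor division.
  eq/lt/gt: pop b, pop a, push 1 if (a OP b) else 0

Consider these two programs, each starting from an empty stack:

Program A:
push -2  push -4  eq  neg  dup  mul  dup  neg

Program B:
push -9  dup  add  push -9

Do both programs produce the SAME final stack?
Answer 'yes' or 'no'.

Program A trace:
  After 'push -2': [-2]
  After 'push -4': [-2, -4]
  After 'eq': [0]
  After 'neg': [0]
  After 'dup': [0, 0]
  After 'mul': [0]
  After 'dup': [0, 0]
  After 'neg': [0, 0]
Program A final stack: [0, 0]

Program B trace:
  After 'push -9': [-9]
  After 'dup': [-9, -9]
  After 'add': [-18]
  After 'push -9': [-18, -9]
Program B final stack: [-18, -9]
Same: no

Answer: no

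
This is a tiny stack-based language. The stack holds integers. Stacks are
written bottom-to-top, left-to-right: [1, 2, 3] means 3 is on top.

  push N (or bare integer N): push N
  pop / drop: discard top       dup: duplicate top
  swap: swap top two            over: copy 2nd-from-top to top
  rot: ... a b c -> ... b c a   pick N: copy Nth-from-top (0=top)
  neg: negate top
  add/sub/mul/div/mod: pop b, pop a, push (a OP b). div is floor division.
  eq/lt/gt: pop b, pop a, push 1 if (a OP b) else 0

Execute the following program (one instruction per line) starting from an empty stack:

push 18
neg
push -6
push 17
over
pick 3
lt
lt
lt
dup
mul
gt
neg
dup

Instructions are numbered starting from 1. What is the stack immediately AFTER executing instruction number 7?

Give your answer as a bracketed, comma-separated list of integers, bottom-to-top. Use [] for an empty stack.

Step 1 ('push 18'): [18]
Step 2 ('neg'): [-18]
Step 3 ('push -6'): [-18, -6]
Step 4 ('push 17'): [-18, -6, 17]
Step 5 ('over'): [-18, -6, 17, -6]
Step 6 ('pick 3'): [-18, -6, 17, -6, -18]
Step 7 ('lt'): [-18, -6, 17, 0]

Answer: [-18, -6, 17, 0]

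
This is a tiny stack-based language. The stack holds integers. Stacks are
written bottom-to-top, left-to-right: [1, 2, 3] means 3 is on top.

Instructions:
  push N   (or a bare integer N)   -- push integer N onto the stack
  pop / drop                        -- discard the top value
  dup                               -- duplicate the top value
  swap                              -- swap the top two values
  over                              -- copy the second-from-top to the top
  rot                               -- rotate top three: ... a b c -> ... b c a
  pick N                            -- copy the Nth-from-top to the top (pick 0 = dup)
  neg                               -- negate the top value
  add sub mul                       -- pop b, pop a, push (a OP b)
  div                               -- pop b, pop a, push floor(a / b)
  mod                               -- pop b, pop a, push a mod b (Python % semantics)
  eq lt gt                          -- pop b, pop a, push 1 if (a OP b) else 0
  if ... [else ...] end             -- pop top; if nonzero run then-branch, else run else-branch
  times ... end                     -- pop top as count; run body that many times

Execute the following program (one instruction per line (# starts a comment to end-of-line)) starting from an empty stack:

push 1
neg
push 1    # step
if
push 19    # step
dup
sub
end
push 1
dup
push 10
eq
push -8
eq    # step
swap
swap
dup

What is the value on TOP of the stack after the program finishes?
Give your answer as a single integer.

Answer: 0

Derivation:
After 'push 1': [1]
After 'neg': [-1]
After 'push 1': [-1, 1]
After 'if': [-1]
After 'push 19': [-1, 19]
After 'dup': [-1, 19, 19]
After 'sub': [-1, 0]
After 'push 1': [-1, 0, 1]
After 'dup': [-1, 0, 1, 1]
After 'push 10': [-1, 0, 1, 1, 10]
After 'eq': [-1, 0, 1, 0]
After 'push -8': [-1, 0, 1, 0, -8]
After 'eq': [-1, 0, 1, 0]
After 'swap': [-1, 0, 0, 1]
After 'swap': [-1, 0, 1, 0]
After 'dup': [-1, 0, 1, 0, 0]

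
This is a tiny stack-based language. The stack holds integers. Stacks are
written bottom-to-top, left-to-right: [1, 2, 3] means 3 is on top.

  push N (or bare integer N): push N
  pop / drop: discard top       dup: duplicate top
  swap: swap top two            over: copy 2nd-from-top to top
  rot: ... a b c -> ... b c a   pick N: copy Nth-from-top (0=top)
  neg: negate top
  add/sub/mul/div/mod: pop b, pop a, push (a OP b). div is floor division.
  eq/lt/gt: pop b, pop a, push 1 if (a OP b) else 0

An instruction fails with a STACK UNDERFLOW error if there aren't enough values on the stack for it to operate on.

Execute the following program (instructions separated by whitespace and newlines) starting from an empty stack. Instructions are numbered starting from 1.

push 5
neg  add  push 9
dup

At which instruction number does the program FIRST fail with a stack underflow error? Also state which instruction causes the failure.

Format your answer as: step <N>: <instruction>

Step 1 ('push 5'): stack = [5], depth = 1
Step 2 ('neg'): stack = [-5], depth = 1
Step 3 ('add'): needs 2 value(s) but depth is 1 — STACK UNDERFLOW

Answer: step 3: add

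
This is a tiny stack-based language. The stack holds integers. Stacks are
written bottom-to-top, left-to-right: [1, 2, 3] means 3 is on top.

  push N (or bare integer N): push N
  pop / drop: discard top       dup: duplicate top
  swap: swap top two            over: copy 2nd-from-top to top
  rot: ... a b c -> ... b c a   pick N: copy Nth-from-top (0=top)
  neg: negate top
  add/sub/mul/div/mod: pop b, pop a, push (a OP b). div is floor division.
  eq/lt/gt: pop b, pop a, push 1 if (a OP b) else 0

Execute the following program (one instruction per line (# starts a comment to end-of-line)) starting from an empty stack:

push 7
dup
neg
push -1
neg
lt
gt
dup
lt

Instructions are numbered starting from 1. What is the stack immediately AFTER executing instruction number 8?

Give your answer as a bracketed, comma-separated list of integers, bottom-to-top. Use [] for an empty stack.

Step 1 ('push 7'): [7]
Step 2 ('dup'): [7, 7]
Step 3 ('neg'): [7, -7]
Step 4 ('push -1'): [7, -7, -1]
Step 5 ('neg'): [7, -7, 1]
Step 6 ('lt'): [7, 1]
Step 7 ('gt'): [1]
Step 8 ('dup'): [1, 1]

Answer: [1, 1]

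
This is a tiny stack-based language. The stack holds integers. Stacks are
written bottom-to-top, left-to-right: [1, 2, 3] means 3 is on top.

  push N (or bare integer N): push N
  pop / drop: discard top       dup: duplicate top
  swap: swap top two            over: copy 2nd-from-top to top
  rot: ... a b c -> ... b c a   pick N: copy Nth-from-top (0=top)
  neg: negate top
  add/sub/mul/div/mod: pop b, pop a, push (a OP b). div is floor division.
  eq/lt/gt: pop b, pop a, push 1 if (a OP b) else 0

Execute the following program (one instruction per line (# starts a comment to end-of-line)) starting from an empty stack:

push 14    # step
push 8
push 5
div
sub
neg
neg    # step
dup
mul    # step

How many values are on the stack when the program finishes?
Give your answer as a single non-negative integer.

After 'push 14': stack = [14] (depth 1)
After 'push 8': stack = [14, 8] (depth 2)
After 'push 5': stack = [14, 8, 5] (depth 3)
After 'div': stack = [14, 1] (depth 2)
After 'sub': stack = [13] (depth 1)
After 'neg': stack = [-13] (depth 1)
After 'neg': stack = [13] (depth 1)
After 'dup': stack = [13, 13] (depth 2)
After 'mul': stack = [169] (depth 1)

Answer: 1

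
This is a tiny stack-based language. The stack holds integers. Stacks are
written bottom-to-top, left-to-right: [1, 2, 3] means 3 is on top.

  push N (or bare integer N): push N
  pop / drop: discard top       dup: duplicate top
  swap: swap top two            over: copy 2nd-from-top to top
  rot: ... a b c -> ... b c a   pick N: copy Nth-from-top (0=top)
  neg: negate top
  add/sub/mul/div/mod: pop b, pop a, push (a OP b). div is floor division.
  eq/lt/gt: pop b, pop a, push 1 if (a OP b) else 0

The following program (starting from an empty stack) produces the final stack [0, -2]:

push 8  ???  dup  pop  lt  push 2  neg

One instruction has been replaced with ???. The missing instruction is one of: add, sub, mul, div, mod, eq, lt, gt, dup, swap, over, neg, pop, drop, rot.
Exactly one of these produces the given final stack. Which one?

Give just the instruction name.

Answer: dup

Derivation:
Stack before ???: [8]
Stack after ???:  [8, 8]
The instruction that transforms [8] -> [8, 8] is: dup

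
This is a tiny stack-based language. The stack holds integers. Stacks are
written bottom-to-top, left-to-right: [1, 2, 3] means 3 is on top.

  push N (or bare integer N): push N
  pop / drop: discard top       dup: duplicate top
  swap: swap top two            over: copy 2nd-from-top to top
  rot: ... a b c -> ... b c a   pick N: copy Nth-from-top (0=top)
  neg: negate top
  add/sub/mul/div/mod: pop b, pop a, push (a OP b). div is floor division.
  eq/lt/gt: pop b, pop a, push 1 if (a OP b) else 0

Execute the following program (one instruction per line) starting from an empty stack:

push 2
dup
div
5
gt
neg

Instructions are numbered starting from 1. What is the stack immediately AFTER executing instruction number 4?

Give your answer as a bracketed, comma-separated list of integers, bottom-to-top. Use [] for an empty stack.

Step 1 ('push 2'): [2]
Step 2 ('dup'): [2, 2]
Step 3 ('div'): [1]
Step 4 ('5'): [1, 5]

Answer: [1, 5]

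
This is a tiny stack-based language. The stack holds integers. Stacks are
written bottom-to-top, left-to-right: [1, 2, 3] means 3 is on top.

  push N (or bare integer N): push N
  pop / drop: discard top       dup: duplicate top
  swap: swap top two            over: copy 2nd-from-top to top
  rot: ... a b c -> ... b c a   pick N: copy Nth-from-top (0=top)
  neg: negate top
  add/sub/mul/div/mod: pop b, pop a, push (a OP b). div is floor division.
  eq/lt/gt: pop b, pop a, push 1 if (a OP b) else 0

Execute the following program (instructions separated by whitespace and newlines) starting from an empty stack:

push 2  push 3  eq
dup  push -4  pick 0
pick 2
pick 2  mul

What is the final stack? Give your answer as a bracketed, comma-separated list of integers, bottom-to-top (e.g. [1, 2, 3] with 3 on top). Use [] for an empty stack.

Answer: [0, 0, -4, -4, 0]

Derivation:
After 'push 2': [2]
After 'push 3': [2, 3]
After 'eq': [0]
After 'dup': [0, 0]
After 'push -4': [0, 0, -4]
After 'pick 0': [0, 0, -4, -4]
After 'pick 2': [0, 0, -4, -4, 0]
After 'pick 2': [0, 0, -4, -4, 0, -4]
After 'mul': [0, 0, -4, -4, 0]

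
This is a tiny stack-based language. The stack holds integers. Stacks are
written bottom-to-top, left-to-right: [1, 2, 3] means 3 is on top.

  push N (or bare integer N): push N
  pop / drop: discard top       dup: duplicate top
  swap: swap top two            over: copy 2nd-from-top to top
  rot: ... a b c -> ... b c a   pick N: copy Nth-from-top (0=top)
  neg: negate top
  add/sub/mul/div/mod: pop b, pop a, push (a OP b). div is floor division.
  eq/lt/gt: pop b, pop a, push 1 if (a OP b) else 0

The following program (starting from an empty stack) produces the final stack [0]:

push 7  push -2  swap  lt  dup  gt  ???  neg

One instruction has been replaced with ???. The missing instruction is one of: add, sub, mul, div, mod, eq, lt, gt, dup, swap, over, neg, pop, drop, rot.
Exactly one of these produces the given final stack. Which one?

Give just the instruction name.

Answer: neg

Derivation:
Stack before ???: [0]
Stack after ???:  [0]
The instruction that transforms [0] -> [0] is: neg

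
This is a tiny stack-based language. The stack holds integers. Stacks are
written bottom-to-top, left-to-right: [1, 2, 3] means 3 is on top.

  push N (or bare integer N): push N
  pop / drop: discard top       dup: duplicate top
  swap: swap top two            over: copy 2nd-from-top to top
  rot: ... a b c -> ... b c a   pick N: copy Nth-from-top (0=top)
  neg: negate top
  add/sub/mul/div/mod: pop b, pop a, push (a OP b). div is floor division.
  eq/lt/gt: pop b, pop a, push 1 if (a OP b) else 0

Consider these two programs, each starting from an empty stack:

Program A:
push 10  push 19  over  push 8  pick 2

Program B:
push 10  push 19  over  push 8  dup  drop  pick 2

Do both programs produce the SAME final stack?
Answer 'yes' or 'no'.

Program A trace:
  After 'push 10': [10]
  After 'push 19': [10, 19]
  After 'over': [10, 19, 10]
  After 'push 8': [10, 19, 10, 8]
  After 'pick 2': [10, 19, 10, 8, 19]
Program A final stack: [10, 19, 10, 8, 19]

Program B trace:
  After 'push 10': [10]
  After 'push 19': [10, 19]
  After 'over': [10, 19, 10]
  After 'push 8': [10, 19, 10, 8]
  After 'dup': [10, 19, 10, 8, 8]
  After 'drop': [10, 19, 10, 8]
  After 'pick 2': [10, 19, 10, 8, 19]
Program B final stack: [10, 19, 10, 8, 19]
Same: yes

Answer: yes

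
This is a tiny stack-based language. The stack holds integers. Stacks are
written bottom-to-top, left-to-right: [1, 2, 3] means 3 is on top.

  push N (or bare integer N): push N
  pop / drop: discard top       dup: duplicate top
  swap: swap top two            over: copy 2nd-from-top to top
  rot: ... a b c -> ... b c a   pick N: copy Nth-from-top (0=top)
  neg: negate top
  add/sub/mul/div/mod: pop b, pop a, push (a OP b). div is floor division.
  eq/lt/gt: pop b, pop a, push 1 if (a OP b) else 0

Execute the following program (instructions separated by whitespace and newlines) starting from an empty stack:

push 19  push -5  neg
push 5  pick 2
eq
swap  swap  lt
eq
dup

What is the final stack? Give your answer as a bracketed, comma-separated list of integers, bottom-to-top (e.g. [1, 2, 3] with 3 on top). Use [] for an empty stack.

Answer: [0, 0]

Derivation:
After 'push 19': [19]
After 'push -5': [19, -5]
After 'neg': [19, 5]
After 'push 5': [19, 5, 5]
After 'pick 2': [19, 5, 5, 19]
After 'eq': [19, 5, 0]
After 'swap': [19, 0, 5]
After 'swap': [19, 5, 0]
After 'lt': [19, 0]
After 'eq': [0]
After 'dup': [0, 0]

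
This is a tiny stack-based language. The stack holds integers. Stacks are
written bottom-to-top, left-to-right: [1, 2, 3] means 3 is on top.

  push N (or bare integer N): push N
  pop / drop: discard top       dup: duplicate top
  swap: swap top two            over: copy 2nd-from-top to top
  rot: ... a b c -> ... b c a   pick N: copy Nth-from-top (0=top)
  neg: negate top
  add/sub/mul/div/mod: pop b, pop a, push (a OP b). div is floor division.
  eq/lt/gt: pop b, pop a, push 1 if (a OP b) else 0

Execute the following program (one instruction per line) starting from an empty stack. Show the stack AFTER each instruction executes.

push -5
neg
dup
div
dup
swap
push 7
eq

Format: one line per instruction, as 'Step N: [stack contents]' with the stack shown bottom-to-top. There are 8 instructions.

Step 1: [-5]
Step 2: [5]
Step 3: [5, 5]
Step 4: [1]
Step 5: [1, 1]
Step 6: [1, 1]
Step 7: [1, 1, 7]
Step 8: [1, 0]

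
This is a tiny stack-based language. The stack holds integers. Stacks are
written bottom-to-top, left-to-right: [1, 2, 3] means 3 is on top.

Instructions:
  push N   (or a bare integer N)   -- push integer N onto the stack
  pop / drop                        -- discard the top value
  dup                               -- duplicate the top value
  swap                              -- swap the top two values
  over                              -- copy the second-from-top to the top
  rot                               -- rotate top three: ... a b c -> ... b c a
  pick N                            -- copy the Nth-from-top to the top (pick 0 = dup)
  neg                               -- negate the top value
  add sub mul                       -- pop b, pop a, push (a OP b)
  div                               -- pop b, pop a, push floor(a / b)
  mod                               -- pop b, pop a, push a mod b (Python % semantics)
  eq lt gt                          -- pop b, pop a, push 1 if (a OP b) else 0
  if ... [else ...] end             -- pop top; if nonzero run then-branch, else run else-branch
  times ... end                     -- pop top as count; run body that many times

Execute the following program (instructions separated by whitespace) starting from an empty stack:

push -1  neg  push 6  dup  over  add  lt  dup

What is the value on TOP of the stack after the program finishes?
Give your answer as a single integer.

After 'push -1': [-1]
After 'neg': [1]
After 'push 6': [1, 6]
After 'dup': [1, 6, 6]
After 'over': [1, 6, 6, 6]
After 'add': [1, 6, 12]
After 'lt': [1, 1]
After 'dup': [1, 1, 1]

Answer: 1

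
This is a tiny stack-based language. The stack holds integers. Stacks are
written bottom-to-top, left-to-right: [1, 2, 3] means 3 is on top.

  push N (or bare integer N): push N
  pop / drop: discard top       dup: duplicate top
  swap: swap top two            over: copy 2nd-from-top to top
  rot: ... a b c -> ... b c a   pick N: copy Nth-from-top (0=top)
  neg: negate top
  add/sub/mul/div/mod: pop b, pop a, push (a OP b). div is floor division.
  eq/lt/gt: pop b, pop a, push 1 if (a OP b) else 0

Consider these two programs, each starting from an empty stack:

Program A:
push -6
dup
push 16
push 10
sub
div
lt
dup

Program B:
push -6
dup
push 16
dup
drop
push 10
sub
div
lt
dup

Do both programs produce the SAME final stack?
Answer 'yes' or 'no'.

Program A trace:
  After 'push -6': [-6]
  After 'dup': [-6, -6]
  After 'push 16': [-6, -6, 16]
  After 'push 10': [-6, -6, 16, 10]
  After 'sub': [-6, -6, 6]
  After 'div': [-6, -1]
  After 'lt': [1]
  After 'dup': [1, 1]
Program A final stack: [1, 1]

Program B trace:
  After 'push -6': [-6]
  After 'dup': [-6, -6]
  After 'push 16': [-6, -6, 16]
  After 'dup': [-6, -6, 16, 16]
  After 'drop': [-6, -6, 16]
  After 'push 10': [-6, -6, 16, 10]
  After 'sub': [-6, -6, 6]
  After 'div': [-6, -1]
  After 'lt': [1]
  After 'dup': [1, 1]
Program B final stack: [1, 1]
Same: yes

Answer: yes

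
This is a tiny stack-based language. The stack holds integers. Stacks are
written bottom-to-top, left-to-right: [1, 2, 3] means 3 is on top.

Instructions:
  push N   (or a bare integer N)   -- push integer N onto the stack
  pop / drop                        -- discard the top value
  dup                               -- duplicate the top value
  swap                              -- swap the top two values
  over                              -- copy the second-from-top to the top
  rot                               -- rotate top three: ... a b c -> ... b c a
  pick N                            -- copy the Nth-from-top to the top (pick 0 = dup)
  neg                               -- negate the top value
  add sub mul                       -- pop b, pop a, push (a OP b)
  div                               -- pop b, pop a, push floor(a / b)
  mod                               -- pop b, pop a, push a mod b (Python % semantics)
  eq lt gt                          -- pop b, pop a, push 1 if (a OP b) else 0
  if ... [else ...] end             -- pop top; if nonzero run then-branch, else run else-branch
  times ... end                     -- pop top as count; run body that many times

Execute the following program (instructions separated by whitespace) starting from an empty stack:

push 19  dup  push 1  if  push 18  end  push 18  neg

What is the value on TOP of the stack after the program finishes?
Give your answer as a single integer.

Answer: -18

Derivation:
After 'push 19': [19]
After 'dup': [19, 19]
After 'push 1': [19, 19, 1]
After 'if': [19, 19]
After 'push 18': [19, 19, 18]
After 'push 18': [19, 19, 18, 18]
After 'neg': [19, 19, 18, -18]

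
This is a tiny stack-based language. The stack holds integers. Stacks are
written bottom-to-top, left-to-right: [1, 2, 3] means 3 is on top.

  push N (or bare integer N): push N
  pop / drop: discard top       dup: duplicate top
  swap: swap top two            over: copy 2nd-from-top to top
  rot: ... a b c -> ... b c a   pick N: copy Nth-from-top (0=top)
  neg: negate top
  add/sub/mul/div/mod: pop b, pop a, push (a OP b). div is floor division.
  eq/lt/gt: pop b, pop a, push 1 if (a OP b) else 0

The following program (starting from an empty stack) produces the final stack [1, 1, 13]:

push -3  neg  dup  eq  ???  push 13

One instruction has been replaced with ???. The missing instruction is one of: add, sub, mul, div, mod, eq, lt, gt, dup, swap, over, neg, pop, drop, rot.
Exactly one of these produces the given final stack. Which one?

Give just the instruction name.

Stack before ???: [1]
Stack after ???:  [1, 1]
The instruction that transforms [1] -> [1, 1] is: dup

Answer: dup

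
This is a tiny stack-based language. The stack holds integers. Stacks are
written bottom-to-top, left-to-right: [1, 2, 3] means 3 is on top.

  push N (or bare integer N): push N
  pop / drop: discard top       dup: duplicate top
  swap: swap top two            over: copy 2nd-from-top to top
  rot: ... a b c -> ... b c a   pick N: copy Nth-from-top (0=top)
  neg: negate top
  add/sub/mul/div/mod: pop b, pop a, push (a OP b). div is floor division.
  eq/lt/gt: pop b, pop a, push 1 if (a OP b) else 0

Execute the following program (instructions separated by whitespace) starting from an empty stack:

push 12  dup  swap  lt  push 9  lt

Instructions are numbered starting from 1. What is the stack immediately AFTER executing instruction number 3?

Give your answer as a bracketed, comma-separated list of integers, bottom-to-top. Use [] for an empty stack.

Step 1 ('push 12'): [12]
Step 2 ('dup'): [12, 12]
Step 3 ('swap'): [12, 12]

Answer: [12, 12]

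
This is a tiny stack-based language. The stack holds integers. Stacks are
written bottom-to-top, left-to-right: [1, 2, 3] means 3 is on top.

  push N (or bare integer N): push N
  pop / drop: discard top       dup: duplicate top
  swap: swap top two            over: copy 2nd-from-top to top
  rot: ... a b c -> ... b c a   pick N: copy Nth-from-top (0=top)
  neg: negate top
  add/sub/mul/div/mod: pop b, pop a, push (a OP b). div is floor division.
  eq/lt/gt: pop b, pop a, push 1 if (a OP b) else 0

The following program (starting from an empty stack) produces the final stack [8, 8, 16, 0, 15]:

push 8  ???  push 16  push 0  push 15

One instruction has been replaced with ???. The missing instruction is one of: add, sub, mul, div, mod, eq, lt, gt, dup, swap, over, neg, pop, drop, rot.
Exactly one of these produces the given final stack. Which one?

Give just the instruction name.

Answer: dup

Derivation:
Stack before ???: [8]
Stack after ???:  [8, 8]
The instruction that transforms [8] -> [8, 8] is: dup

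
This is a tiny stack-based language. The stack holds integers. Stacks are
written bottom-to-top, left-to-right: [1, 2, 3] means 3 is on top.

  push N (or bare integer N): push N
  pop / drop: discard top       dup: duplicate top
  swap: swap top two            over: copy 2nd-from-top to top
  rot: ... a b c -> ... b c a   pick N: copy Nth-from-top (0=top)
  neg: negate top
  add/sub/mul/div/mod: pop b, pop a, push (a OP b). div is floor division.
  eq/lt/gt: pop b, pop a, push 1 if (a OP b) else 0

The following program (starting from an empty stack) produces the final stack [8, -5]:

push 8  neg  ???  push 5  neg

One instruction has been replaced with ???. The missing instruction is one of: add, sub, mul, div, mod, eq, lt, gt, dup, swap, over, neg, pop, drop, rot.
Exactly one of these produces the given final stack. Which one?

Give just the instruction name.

Stack before ???: [-8]
Stack after ???:  [8]
The instruction that transforms [-8] -> [8] is: neg

Answer: neg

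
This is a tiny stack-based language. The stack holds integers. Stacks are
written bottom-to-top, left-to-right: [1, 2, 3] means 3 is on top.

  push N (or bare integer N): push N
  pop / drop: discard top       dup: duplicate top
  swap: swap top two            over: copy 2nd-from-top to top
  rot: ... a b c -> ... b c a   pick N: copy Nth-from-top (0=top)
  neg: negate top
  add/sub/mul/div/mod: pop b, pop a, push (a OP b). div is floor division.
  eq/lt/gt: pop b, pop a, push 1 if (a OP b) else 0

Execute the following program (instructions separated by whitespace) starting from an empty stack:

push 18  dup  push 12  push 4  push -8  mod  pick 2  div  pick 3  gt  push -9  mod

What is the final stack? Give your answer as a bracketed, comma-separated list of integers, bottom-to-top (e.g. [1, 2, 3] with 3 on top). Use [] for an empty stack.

Answer: [18, 18, 12, 0]

Derivation:
After 'push 18': [18]
After 'dup': [18, 18]
After 'push 12': [18, 18, 12]
After 'push 4': [18, 18, 12, 4]
After 'push -8': [18, 18, 12, 4, -8]
After 'mod': [18, 18, 12, -4]
After 'pick 2': [18, 18, 12, -4, 18]
After 'div': [18, 18, 12, -1]
After 'pick 3': [18, 18, 12, -1, 18]
After 'gt': [18, 18, 12, 0]
After 'push -9': [18, 18, 12, 0, -9]
After 'mod': [18, 18, 12, 0]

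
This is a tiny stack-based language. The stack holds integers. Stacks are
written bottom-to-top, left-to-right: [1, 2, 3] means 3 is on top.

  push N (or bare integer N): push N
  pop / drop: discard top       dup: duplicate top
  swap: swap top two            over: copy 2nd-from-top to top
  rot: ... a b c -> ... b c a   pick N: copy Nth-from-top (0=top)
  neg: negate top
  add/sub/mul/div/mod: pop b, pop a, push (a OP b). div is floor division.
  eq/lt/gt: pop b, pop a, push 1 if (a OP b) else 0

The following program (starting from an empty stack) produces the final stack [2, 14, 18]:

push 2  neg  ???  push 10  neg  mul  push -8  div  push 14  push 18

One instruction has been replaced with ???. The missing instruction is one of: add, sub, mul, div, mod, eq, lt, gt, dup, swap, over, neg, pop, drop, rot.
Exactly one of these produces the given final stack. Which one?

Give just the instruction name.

Answer: neg

Derivation:
Stack before ???: [-2]
Stack after ???:  [2]
The instruction that transforms [-2] -> [2] is: neg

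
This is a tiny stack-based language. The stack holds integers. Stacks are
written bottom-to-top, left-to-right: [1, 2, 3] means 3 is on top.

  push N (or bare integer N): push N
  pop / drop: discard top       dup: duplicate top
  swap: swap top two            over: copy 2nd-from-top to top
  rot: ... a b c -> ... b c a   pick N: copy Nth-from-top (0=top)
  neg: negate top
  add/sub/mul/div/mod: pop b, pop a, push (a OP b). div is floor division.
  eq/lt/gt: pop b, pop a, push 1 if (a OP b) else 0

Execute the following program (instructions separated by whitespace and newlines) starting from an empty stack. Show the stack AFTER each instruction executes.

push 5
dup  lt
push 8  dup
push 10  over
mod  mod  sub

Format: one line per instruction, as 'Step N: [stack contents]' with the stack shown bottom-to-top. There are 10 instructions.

Step 1: [5]
Step 2: [5, 5]
Step 3: [0]
Step 4: [0, 8]
Step 5: [0, 8, 8]
Step 6: [0, 8, 8, 10]
Step 7: [0, 8, 8, 10, 8]
Step 8: [0, 8, 8, 2]
Step 9: [0, 8, 0]
Step 10: [0, 8]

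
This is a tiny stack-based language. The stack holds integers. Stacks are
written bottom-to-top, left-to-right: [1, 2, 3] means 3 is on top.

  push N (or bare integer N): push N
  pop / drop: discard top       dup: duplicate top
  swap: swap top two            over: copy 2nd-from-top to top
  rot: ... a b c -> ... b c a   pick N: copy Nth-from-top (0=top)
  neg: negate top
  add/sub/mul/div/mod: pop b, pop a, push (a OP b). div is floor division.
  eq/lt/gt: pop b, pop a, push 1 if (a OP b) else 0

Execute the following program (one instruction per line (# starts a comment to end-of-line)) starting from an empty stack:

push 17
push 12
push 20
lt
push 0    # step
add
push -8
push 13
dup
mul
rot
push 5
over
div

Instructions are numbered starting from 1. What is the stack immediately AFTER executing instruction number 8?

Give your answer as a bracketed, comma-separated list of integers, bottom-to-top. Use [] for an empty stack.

Step 1 ('push 17'): [17]
Step 2 ('push 12'): [17, 12]
Step 3 ('push 20'): [17, 12, 20]
Step 4 ('lt'): [17, 1]
Step 5 ('push 0'): [17, 1, 0]
Step 6 ('add'): [17, 1]
Step 7 ('push -8'): [17, 1, -8]
Step 8 ('push 13'): [17, 1, -8, 13]

Answer: [17, 1, -8, 13]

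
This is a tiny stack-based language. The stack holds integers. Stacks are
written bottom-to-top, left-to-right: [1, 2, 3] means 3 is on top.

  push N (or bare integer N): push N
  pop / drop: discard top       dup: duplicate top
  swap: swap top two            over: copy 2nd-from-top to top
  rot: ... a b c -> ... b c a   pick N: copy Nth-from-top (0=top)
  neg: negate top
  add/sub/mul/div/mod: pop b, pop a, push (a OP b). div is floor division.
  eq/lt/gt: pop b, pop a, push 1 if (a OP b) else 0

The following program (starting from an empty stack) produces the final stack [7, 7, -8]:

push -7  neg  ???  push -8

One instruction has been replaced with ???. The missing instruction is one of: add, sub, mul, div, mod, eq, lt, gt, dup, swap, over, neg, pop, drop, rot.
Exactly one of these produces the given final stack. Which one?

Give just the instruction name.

Stack before ???: [7]
Stack after ???:  [7, 7]
The instruction that transforms [7] -> [7, 7] is: dup

Answer: dup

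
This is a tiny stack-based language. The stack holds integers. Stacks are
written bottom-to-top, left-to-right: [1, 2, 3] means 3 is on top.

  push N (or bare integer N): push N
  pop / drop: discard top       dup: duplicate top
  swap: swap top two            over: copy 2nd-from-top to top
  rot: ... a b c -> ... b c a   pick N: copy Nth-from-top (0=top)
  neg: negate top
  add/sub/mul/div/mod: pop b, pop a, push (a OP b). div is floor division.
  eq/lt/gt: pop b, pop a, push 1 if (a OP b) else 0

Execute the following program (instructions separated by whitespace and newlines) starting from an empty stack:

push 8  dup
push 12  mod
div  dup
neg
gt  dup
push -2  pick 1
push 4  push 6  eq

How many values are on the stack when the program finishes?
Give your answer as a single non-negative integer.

After 'push 8': stack = [8] (depth 1)
After 'dup': stack = [8, 8] (depth 2)
After 'push 12': stack = [8, 8, 12] (depth 3)
After 'mod': stack = [8, 8] (depth 2)
After 'div': stack = [1] (depth 1)
After 'dup': stack = [1, 1] (depth 2)
After 'neg': stack = [1, -1] (depth 2)
After 'gt': stack = [1] (depth 1)
After 'dup': stack = [1, 1] (depth 2)
After 'push -2': stack = [1, 1, -2] (depth 3)
After 'pick 1': stack = [1, 1, -2, 1] (depth 4)
After 'push 4': stack = [1, 1, -2, 1, 4] (depth 5)
After 'push 6': stack = [1, 1, -2, 1, 4, 6] (depth 6)
After 'eq': stack = [1, 1, -2, 1, 0] (depth 5)

Answer: 5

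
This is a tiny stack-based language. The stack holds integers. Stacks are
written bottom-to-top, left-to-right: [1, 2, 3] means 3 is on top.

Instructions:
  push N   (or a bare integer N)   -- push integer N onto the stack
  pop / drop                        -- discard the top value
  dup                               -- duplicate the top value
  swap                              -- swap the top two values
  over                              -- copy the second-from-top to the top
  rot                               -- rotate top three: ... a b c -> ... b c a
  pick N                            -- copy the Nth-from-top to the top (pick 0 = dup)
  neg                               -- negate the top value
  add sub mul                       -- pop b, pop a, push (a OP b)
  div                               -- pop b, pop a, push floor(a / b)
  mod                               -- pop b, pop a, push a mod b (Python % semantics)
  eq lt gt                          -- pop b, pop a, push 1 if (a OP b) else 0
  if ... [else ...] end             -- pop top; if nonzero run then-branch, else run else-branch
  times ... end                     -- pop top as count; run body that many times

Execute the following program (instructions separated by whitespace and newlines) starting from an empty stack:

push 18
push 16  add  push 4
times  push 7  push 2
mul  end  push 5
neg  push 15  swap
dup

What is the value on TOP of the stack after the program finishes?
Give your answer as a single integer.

Answer: -5

Derivation:
After 'push 18': [18]
After 'push 16': [18, 16]
After 'add': [34]
After 'push 4': [34, 4]
After 'times': [34]
After 'push 7': [34, 7]
After 'push 2': [34, 7, 2]
After 'mul': [34, 14]
After 'push 7': [34, 14, 7]
After 'push 2': [34, 14, 7, 2]
  ...
After 'push 2': [34, 14, 14, 7, 2]
After 'mul': [34, 14, 14, 14]
After 'push 7': [34, 14, 14, 14, 7]
After 'push 2': [34, 14, 14, 14, 7, 2]
After 'mul': [34, 14, 14, 14, 14]
After 'push 5': [34, 14, 14, 14, 14, 5]
After 'neg': [34, 14, 14, 14, 14, -5]
After 'push 15': [34, 14, 14, 14, 14, -5, 15]
After 'swap': [34, 14, 14, 14, 14, 15, -5]
After 'dup': [34, 14, 14, 14, 14, 15, -5, -5]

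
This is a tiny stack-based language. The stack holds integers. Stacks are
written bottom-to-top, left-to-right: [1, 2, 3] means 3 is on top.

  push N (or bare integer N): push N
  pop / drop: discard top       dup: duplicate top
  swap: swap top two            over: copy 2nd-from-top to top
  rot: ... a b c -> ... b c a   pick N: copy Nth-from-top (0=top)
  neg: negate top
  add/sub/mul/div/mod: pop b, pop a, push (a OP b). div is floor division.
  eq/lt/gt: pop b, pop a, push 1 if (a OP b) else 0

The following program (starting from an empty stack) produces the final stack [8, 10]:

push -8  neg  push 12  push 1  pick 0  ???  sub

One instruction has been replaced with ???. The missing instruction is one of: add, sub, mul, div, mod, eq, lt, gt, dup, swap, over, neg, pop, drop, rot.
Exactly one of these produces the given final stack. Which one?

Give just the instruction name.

Stack before ???: [8, 12, 1, 1]
Stack after ???:  [8, 12, 2]
The instruction that transforms [8, 12, 1, 1] -> [8, 12, 2] is: add

Answer: add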